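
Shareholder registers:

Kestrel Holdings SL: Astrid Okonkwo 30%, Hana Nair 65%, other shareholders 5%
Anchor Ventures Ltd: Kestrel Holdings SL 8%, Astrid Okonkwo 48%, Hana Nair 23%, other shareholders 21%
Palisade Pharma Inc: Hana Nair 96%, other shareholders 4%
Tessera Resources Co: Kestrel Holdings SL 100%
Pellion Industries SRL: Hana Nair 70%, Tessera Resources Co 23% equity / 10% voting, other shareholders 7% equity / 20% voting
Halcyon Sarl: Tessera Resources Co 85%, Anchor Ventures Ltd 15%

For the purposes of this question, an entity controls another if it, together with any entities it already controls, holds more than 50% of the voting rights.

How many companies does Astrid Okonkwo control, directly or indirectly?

0

Astrid's largest direct stake is 48% in Anchor, which does not meet the threshold.
Astrid controls 0 companies.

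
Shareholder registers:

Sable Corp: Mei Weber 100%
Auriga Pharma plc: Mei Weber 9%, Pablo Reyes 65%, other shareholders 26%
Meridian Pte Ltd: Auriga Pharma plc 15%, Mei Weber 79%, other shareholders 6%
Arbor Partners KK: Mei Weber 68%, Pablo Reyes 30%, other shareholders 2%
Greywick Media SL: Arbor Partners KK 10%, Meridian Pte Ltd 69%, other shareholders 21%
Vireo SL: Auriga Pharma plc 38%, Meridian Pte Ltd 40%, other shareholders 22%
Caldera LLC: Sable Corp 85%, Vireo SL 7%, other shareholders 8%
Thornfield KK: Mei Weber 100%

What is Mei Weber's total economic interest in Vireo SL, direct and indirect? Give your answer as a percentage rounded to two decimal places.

35.56%

Mei reaches Vireo along 3 paths.
Via Auriga: 9% × 38% = 3.42%.
Via Auriga → Meridian: 9% × 15% × 40% = 0.54%.
Via Meridian: 79% × 40% = 31.6%.
Total: 3.42% + 0.54% + 31.6% = 35.56%.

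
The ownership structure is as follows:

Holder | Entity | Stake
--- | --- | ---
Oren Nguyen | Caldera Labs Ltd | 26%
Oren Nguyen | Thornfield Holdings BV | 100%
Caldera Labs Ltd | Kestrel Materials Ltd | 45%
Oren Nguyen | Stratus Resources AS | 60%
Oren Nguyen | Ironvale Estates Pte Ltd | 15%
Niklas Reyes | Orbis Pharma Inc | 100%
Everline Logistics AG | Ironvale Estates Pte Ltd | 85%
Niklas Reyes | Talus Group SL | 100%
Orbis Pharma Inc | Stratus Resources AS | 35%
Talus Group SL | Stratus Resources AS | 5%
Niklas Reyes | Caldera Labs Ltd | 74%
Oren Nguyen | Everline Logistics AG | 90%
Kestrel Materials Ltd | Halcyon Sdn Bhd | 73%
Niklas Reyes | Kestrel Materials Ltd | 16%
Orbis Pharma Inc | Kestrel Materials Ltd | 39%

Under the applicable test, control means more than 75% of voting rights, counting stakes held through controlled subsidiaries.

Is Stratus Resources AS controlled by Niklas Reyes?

Niklas holds 100% of Orbis, so Niklas controls Orbis.
Niklas holds 100% of Talus, so Niklas controls Talus.
In Stratus, Niklas's side holds only 35% + 5% = 40%, not > 75%.
So Niklas does not control Stratus.

No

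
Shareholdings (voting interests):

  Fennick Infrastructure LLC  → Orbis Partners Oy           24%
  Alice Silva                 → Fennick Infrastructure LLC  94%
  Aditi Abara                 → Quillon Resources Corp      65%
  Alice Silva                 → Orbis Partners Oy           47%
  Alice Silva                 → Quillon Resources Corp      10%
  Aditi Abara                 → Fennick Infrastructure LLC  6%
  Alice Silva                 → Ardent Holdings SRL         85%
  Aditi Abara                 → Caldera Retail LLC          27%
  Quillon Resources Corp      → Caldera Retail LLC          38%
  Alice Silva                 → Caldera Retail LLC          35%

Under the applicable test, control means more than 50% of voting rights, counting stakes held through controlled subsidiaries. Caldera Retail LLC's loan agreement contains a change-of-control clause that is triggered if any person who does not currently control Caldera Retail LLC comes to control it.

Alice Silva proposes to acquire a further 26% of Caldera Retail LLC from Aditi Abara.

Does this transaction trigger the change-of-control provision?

Yes

The purchase adds only to Alice's holdings (Aditi's stake shrinks), so Alice is the only person who could newly come to control Caldera.
Alice holds 94% of Fennick, so Alice controls Fennick.
Alice holds 85% of Ardent, so Alice controls Ardent.
Fennick and Alice together hold 24% + 47% = 71% of Orbis, so Alice controls Orbis.
In Caldera, Alice's side holds only 35%, not > 50%.
So before the transaction, Alice does not control Caldera.
After the purchase, Alice's direct stake in Caldera rises to 35% + 26% = 61%, and Aditi's stake falls to 1%.
Alice holds 61% of Caldera, so Alice controls Caldera.
Alice did not control Caldera before and does after, so the clause is triggered.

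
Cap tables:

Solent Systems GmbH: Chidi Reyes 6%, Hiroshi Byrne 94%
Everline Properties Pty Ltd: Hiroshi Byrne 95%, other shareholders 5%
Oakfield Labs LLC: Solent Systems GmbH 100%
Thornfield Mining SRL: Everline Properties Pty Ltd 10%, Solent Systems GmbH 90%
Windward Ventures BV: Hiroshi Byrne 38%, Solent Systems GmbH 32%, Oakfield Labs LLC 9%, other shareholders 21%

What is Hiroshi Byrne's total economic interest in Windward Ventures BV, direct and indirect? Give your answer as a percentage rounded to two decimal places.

76.54%

Hiroshi reaches Windward along 3 paths.
Direct stake: 38% = 38%.
Via Solent: 94% × 32% = 30.08%.
Via Solent → Oakfield: 94% × 100% × 9% = 8.46%.
Total: 38% + 30.08% + 8.46% = 76.54%.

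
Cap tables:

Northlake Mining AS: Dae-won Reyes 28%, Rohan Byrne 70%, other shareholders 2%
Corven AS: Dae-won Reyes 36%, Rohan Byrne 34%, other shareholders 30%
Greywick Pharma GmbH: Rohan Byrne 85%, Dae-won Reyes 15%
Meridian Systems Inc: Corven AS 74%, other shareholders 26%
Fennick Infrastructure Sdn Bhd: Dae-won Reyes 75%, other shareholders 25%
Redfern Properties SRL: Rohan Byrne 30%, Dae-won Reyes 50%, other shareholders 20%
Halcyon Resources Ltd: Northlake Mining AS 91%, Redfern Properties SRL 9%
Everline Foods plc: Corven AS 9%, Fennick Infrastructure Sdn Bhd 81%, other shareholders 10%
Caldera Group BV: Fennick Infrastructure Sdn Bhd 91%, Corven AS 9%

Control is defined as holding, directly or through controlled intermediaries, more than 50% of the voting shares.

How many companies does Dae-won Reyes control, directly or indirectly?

3

Dae-won holds 75% of Fennick, so Dae-won controls Fennick.
Fennick holds 81% of Everline, so Dae-won controls Everline.
Fennick holds 91% of Caldera, so Dae-won controls Caldera.
No other company's threshold is met.
Dae-won controls 3 companies.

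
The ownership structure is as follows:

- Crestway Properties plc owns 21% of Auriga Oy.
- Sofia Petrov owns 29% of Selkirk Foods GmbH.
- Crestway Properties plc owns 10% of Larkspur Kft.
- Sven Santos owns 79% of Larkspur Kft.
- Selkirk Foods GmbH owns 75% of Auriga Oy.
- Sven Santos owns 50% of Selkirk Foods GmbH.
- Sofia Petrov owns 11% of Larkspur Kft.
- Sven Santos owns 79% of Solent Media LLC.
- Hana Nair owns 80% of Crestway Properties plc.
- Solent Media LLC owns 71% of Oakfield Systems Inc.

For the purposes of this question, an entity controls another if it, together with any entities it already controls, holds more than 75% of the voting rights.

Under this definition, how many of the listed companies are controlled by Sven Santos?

2

Sven holds 79% of Solent, so Sven controls Solent.
Sven holds 79% of Larkspur, so Sven controls Larkspur.
No other company's threshold is met.
Sven controls 2 companies.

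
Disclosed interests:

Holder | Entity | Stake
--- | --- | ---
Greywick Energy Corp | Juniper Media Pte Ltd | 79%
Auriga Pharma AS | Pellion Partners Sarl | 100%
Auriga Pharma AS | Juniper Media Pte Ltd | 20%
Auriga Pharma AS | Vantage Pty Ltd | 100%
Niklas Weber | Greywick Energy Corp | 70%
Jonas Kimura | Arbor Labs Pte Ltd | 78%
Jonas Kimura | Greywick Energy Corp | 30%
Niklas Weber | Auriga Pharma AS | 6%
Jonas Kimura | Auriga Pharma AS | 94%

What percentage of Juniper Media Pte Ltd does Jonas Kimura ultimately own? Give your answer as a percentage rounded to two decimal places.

Jonas reaches Juniper along 2 paths.
Via Greywick: 30% × 79% = 23.7%.
Via Auriga: 94% × 20% = 18.8%.
Total: 23.7% + 18.8% = 42.5%.
Rounded: 42.50%.

42.50%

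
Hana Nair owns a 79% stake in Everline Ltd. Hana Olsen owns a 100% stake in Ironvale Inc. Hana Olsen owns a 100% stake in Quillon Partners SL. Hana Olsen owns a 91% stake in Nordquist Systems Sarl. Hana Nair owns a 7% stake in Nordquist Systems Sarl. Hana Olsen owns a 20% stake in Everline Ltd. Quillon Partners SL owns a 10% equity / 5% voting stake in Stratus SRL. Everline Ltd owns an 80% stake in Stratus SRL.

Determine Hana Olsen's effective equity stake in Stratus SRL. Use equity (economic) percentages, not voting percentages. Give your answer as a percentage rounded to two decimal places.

Hana Olsen reaches Stratus along 2 paths.
Via Everline: 20% × 80% = 16%.
Via Quillon: 100% × 10% = 10%.
Total: 16% + 10% = 26%.
Rounded: 26.00%.

26.00%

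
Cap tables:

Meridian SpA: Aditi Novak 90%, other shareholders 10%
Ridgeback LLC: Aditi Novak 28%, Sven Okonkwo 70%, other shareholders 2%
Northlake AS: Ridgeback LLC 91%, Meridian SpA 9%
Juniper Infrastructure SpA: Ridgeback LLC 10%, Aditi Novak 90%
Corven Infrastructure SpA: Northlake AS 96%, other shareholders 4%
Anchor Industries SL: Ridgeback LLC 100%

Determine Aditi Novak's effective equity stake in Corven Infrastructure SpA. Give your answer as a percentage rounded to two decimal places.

32.24%

Aditi reaches Corven along 2 paths.
Via Ridgeback → Northlake: 28% × 91% × 96% = 24.4608%.
Via Meridian → Northlake: 90% × 9% × 96% = 7.776%.
Total: 24.4608% + 7.776% = 32.2368%.
Rounded: 32.24%.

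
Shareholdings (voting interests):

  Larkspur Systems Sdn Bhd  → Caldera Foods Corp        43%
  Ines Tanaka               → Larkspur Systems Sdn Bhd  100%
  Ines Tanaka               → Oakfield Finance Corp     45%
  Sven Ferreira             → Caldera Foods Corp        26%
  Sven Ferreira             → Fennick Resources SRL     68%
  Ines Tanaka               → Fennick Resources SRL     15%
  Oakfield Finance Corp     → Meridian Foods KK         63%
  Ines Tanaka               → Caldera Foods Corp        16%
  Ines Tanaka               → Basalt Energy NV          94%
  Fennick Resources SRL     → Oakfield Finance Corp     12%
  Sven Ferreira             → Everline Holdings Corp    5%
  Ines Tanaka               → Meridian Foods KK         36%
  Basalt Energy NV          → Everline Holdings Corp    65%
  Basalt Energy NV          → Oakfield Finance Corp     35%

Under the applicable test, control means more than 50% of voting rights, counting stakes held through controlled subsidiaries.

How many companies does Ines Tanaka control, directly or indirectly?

Ines holds 100% of Larkspur, so Ines controls Larkspur.
Ines and Larkspur together hold 16% + 43% = 59% of Caldera, so Ines controls Caldera.
Ines holds 94% of Basalt, so Ines controls Basalt.
Basalt holds 65% of Everline, so Ines controls Everline.
Basalt and Ines together hold 35% + 45% = 80% of Oakfield, so Ines controls Oakfield.
Ines and Oakfield together hold 36% + 63% = 99% of Meridian, so Ines controls Meridian.
No other company's threshold is met.
Ines controls 6 companies.

6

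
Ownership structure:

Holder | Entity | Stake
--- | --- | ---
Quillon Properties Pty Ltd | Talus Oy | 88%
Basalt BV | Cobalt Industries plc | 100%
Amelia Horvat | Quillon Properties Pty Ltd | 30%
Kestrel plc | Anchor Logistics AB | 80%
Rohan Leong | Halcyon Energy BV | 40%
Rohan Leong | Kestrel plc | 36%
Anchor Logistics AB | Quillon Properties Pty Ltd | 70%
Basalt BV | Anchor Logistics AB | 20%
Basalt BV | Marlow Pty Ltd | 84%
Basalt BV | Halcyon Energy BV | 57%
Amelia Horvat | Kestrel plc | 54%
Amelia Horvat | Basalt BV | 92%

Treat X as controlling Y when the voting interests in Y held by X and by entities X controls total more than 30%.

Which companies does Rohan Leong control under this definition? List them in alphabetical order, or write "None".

Anchor Logistics AB, Halcyon Energy BV, Kestrel plc, Quillon Properties Pty Ltd, Talus Oy

Rohan holds 36% of Kestrel, so Rohan controls Kestrel.
Kestrel holds 80% of Anchor, so Rohan controls Anchor.
Rohan holds 40% of Halcyon, so Rohan controls Halcyon.
Anchor holds 70% of Quillon, so Rohan controls Quillon.
Quillon holds 88% of Talus, so Rohan controls Talus.
No other company's threshold is met.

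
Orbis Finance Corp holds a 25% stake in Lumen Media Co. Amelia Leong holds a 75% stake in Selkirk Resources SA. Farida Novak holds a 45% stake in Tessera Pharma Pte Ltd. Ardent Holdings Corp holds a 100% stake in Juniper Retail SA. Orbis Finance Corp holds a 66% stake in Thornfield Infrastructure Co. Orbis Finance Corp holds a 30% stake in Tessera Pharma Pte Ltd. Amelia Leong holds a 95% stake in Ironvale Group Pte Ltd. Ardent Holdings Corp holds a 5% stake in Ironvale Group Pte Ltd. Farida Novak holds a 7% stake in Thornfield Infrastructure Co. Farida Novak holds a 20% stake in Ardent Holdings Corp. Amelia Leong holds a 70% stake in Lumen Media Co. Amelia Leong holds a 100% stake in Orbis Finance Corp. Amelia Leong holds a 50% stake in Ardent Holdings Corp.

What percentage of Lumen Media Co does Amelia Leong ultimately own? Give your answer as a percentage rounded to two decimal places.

95.00%

Amelia reaches Lumen along 2 paths.
Via Orbis: 100% × 25% = 25%.
Direct stake: 70% = 70%.
Total: 25% + 70% = 95%.
Rounded: 95.00%.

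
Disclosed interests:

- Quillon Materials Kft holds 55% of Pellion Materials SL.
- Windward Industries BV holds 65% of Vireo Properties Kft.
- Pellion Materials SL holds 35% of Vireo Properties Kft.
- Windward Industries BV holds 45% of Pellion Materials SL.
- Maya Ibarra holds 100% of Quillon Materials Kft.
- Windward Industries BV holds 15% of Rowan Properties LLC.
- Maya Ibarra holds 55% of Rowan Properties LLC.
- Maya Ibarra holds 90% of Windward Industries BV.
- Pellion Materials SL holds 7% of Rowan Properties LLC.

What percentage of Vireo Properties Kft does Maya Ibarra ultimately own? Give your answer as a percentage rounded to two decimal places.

91.93%

Maya reaches Vireo along 3 paths.
Via Windward: 90% × 65% = 58.5%.
Via Windward → Pellion: 90% × 45% × 35% = 14.175%.
Via Quillon → Pellion: 100% × 55% × 35% = 19.25%.
Total: 58.5% + 14.175% + 19.25% = 91.925%.
Rounded: 91.93%.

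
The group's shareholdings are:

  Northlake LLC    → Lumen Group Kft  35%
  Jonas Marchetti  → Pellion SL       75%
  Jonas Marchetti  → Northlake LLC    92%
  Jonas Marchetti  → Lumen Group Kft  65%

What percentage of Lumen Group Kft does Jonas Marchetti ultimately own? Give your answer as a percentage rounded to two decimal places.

Jonas reaches Lumen along 2 paths.
Via Northlake: 92% × 35% = 32.2%.
Direct stake: 65% = 65%.
Total: 32.2% + 65% = 97.2%.
Rounded: 97.20%.

97.20%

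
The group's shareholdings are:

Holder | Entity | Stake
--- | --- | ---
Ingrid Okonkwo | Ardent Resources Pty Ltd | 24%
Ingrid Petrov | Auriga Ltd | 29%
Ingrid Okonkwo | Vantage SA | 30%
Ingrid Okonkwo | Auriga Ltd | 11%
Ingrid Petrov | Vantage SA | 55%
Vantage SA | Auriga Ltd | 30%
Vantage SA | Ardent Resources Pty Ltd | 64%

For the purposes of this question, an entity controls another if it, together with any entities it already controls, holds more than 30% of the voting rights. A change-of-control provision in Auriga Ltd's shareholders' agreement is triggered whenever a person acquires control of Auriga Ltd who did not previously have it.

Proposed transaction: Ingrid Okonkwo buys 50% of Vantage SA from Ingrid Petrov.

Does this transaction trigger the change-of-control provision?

Yes

The purchase adds only to Ingrid Okonkwo's holdings (Ingrid Petrov's stake shrinks), so Ingrid Okonkwo is the only person who could newly come to control Auriga.
Ingrid Okonkwo's largest direct stake is 30% in Vantage, which does not meet the threshold, so Ingrid Okonkwo controls no company.
In Auriga, Ingrid Okonkwo's side holds only 11%, not > 30%.
So before the transaction, Ingrid Okonkwo does not control Auriga.
After the purchase, Ingrid Okonkwo's direct stake in Vantage rises to 30% + 50% = 80%, and Ingrid Petrov's stake falls to 5%.
Ingrid Okonkwo holds 80% of Vantage, so Ingrid Okonkwo controls Vantage.
Ingrid Okonkwo and Vantage together hold 11% + 30% = 41% of Auriga, so Ingrid Okonkwo controls Auriga.
Ingrid Okonkwo did not control Auriga before and does after, so the clause is triggered.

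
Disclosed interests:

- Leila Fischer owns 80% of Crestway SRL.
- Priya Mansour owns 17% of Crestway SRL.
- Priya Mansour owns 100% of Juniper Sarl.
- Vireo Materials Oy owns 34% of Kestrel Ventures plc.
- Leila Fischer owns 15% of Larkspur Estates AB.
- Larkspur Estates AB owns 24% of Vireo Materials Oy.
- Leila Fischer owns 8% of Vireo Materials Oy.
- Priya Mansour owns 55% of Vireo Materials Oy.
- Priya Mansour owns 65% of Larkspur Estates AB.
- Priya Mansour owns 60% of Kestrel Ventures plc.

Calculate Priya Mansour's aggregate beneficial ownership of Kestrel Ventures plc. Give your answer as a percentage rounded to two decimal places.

84.00%

Priya reaches Kestrel along 3 paths.
Via Larkspur → Vireo: 65% × 24% × 34% = 5.304%.
Via Vireo: 55% × 34% = 18.7%.
Direct stake: 60% = 60%.
Total: 5.304% + 18.7% + 60% = 84.004%.
Rounded: 84.00%.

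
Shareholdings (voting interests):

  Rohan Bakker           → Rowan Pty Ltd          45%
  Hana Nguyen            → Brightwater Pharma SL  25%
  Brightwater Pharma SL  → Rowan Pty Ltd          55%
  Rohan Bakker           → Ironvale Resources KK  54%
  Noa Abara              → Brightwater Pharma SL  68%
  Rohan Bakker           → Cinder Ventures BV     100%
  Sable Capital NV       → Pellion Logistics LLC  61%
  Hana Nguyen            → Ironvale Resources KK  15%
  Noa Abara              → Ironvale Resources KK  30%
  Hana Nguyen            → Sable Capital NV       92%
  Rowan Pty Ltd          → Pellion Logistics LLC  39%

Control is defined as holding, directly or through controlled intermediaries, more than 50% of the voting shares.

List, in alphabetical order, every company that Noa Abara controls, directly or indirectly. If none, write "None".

Brightwater Pharma SL, Rowan Pty Ltd

Noa holds 68% of Brightwater, so Noa controls Brightwater.
Brightwater holds 55% of Rowan, so Noa controls Rowan.
No other company's threshold is met.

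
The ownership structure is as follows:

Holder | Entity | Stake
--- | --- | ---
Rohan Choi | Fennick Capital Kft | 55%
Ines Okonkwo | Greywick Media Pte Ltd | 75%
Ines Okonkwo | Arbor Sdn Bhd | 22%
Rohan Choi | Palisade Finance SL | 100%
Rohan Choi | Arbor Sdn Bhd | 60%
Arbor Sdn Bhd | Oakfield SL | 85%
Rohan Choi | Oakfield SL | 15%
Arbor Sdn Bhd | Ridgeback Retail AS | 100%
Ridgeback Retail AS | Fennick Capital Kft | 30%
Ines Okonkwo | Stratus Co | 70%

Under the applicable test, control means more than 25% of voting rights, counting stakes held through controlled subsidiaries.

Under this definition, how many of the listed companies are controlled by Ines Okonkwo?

Ines holds 75% of Greywick, so Ines controls Greywick.
Ines holds 70% of Stratus, so Ines controls Stratus.
No other company's threshold is met.
Ines controls 2 companies.

2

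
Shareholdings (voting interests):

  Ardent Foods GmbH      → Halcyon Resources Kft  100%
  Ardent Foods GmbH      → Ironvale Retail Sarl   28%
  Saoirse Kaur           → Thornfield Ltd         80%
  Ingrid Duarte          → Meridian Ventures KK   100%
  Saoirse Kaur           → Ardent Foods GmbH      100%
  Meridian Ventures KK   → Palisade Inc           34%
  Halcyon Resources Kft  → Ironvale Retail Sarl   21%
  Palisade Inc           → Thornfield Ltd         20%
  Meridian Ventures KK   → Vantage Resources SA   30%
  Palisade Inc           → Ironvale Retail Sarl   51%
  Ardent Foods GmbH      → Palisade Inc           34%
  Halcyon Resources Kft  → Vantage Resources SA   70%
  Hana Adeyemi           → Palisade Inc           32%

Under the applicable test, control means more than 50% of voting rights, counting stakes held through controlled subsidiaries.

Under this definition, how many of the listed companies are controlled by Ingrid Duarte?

1

Ingrid holds 100% of Meridian, so Ingrid controls Meridian.
No other company's threshold is met.
Ingrid controls 1 company.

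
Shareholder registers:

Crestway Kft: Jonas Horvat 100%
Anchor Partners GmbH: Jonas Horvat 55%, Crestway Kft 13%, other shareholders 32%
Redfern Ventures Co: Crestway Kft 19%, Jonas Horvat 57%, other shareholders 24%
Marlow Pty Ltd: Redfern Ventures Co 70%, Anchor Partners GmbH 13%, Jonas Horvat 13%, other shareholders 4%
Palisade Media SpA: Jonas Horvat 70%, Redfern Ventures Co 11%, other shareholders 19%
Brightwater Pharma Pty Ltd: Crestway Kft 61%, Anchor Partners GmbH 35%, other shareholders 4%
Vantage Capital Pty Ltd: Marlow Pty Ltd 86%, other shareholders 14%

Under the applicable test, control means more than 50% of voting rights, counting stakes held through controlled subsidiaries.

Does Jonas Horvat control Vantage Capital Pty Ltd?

Yes

Jonas holds 100% of Crestway, so Jonas controls Crestway.
Crestway and Jonas together hold 19% + 57% = 76% of Redfern, so Jonas controls Redfern.
Jonas and Crestway together hold 55% + 13% = 68% of Anchor, so Jonas controls Anchor.
Redfern and Anchor and Jonas together hold 70% + 13% + 13% = 96% of Marlow, so Jonas controls Marlow.
Marlow holds 86% of Vantage, so Jonas controls Vantage.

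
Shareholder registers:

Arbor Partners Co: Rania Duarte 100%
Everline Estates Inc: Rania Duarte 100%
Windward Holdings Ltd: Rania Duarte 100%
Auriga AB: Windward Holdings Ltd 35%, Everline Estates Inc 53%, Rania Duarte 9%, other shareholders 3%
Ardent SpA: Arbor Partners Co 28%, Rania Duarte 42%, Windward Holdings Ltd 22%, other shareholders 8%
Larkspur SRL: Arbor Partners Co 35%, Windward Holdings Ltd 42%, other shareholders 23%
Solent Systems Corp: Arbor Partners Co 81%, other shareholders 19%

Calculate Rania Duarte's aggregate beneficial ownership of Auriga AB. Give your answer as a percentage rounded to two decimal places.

Rania reaches Auriga along 3 paths.
Via Windward: 100% × 35% = 35%.
Via Everline: 100% × 53% = 53%.
Direct stake: 9% = 9%.
Total: 35% + 53% + 9% = 97%.
Rounded: 97.00%.

97.00%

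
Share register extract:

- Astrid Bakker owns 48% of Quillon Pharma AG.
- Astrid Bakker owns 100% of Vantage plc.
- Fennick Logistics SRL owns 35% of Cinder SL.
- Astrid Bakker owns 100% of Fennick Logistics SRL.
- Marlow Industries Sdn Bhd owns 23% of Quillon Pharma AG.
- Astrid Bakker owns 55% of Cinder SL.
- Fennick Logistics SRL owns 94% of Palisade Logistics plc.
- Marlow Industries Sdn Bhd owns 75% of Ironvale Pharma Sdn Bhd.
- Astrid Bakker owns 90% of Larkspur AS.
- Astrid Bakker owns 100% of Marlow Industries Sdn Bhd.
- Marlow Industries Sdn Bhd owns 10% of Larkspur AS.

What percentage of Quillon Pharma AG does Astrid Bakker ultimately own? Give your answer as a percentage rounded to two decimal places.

Astrid reaches Quillon along 2 paths.
Via Marlow: 100% × 23% = 23%.
Direct stake: 48% = 48%.
Total: 23% + 48% = 71%.
Rounded: 71.00%.

71.00%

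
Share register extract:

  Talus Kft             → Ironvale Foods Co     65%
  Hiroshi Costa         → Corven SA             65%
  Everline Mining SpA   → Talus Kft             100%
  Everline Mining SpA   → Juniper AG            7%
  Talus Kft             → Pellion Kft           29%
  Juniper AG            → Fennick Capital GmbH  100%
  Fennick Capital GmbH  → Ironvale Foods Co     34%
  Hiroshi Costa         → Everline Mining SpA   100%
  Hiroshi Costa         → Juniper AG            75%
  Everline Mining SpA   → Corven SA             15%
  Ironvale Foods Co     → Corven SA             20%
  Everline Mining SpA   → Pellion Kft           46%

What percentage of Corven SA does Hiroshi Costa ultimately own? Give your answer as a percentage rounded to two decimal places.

98.58%

Hiroshi reaches Corven along 5 paths.
Via Everline → Talus → Ironvale: 100% × 100% × 65% × 20% = 13%.
Via Juniper → Fennick → Ironvale: 75% × 100% × 34% × 20% = 5.1%.
Via Everline → Juniper → Fennick → Ironvale: 100% × 7% × 100% × 34% × 20% = 0.476%.
Via Everline: 100% × 15% = 15%.
Direct stake: 65% = 65%.
Total: 13% + 5.1% + 0.476% + 15% + 65% = 98.576%.
Rounded: 98.58%.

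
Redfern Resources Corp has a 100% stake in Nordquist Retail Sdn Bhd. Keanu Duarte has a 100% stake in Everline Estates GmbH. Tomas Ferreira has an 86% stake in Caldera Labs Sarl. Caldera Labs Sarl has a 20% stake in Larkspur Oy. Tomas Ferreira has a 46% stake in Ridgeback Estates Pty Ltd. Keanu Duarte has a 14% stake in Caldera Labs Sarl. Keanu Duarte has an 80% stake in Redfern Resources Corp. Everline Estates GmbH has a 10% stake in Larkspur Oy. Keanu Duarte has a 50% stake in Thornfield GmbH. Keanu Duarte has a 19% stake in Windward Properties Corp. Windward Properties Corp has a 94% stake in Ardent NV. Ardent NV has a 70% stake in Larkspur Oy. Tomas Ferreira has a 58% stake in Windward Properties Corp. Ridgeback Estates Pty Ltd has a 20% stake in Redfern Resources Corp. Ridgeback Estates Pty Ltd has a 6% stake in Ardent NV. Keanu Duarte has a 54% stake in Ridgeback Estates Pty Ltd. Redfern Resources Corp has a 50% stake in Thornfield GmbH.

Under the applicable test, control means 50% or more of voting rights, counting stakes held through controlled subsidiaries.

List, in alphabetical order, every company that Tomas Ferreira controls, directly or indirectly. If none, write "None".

Ardent NV, Caldera Labs Sarl, Larkspur Oy, Windward Properties Corp

Tomas holds 86% of Caldera, so Tomas controls Caldera.
Tomas holds 58% of Windward, so Tomas controls Windward.
Windward holds 94% of Ardent, so Tomas controls Ardent.
Ardent and Caldera together hold 70% + 20% = 90% of Larkspur, so Tomas controls Larkspur.
No other company's threshold is met.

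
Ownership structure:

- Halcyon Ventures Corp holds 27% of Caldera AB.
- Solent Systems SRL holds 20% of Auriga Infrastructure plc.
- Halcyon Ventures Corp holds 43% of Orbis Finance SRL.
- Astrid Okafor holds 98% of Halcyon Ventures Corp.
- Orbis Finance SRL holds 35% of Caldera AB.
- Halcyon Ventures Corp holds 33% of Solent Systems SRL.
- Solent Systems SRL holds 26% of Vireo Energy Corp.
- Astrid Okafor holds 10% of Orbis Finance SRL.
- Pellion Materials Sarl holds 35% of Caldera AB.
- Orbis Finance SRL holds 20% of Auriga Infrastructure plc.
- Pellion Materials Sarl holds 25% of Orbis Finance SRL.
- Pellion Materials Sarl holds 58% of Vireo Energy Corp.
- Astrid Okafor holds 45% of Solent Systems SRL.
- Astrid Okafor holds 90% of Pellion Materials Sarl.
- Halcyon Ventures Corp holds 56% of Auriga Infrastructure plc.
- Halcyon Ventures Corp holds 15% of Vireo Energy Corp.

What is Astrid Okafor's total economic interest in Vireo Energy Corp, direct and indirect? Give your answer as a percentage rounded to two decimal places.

Astrid reaches Vireo along 4 paths.
Via Pellion: 90% × 58% = 52.2%.
Via Halcyon → Solent: 98% × 33% × 26% = 8.4084%.
Via Solent: 45% × 26% = 11.7%.
Via Halcyon: 98% × 15% = 14.7%.
Total: 52.2% + 8.4084% + 11.7% + 14.7% = 87.0084%.
Rounded: 87.01%.

87.01%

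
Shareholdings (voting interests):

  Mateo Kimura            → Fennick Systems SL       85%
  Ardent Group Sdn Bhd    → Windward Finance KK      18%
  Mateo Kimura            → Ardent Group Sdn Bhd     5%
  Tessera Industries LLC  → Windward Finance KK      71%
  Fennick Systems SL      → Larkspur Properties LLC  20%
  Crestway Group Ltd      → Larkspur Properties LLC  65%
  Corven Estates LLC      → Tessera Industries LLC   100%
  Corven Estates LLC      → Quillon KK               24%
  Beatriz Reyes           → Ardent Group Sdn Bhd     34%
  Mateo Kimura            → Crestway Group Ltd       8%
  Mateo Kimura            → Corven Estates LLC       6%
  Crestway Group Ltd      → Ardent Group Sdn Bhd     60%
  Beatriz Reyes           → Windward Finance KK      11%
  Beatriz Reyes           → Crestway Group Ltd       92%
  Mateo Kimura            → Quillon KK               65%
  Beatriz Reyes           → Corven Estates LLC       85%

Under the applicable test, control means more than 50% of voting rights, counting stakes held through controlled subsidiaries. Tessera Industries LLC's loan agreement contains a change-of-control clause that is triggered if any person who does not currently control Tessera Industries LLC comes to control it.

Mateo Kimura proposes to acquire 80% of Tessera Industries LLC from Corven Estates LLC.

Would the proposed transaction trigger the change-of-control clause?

Yes

The purchase adds only to Mateo's holdings (Corven's stake shrinks), so Mateo is the only person who could newly come to control Tessera.
Mateo holds 65% of Quillon, so Mateo controls Quillon.
Mateo holds 85% of Fennick, so Mateo controls Fennick.
Neither Mateo nor any entity Mateo controls holds any voting interest in Tessera.
So before the transaction, Mateo does not control Tessera.
After the purchase, Mateo holds 80% of Tessera directly, and Corven's stake falls to 20%.
Mateo holds 80% of Tessera, so Mateo controls Tessera.
Mateo did not control Tessera before and does after, so the clause is triggered.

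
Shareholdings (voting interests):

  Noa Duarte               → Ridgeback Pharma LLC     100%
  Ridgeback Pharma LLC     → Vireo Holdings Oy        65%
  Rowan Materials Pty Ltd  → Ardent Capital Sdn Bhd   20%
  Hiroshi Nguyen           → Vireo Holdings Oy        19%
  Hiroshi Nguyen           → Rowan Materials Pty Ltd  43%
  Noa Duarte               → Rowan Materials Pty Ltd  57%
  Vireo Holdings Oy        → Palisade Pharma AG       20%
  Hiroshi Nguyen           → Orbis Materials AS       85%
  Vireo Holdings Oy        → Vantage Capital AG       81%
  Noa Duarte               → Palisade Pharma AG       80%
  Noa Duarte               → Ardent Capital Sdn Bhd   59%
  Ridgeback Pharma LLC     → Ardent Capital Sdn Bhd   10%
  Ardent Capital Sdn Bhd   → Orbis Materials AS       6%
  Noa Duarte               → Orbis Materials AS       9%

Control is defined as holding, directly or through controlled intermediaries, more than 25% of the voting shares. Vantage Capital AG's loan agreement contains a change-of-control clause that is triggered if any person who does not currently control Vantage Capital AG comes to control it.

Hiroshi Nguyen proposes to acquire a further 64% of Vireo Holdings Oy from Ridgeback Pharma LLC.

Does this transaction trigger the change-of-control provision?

The purchase adds only to Hiroshi's holdings (Ridgeback's stake shrinks), so Hiroshi is the only person who could newly come to control Vantage.
Hiroshi holds 43% of Rowan, so Hiroshi controls Rowan.
Hiroshi holds 85% of Orbis, so Hiroshi controls Orbis.
Neither Hiroshi nor any entity Hiroshi controls holds any voting interest in Vantage.
So before the transaction, Hiroshi does not control Vantage.
After the purchase, Hiroshi's direct stake in Vireo rises to 19% + 64% = 83%, and Ridgeback's stake falls to 1%.
Hiroshi holds 83% of Vireo, so Hiroshi controls Vireo.
Vireo holds 81% of Vantage, so Hiroshi controls Vantage.
Hiroshi did not control Vantage before and does after, so the clause is triggered.

Yes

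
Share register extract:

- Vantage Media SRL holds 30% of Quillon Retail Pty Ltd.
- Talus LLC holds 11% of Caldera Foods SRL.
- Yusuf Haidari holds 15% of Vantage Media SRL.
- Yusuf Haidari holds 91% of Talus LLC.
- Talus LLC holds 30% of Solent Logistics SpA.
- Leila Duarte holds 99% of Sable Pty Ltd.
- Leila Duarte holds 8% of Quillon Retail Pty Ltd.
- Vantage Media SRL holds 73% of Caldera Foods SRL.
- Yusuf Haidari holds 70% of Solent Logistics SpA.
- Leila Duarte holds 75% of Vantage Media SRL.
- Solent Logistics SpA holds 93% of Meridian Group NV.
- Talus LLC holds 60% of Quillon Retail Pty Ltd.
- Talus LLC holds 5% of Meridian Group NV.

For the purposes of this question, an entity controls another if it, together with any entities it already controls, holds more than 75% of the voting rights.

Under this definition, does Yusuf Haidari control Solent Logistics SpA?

Yes

Yusuf holds 91% of Talus, so Yusuf controls Talus.
Talus and Yusuf together hold 30% + 70% = 100% of Solent, so Yusuf controls Solent.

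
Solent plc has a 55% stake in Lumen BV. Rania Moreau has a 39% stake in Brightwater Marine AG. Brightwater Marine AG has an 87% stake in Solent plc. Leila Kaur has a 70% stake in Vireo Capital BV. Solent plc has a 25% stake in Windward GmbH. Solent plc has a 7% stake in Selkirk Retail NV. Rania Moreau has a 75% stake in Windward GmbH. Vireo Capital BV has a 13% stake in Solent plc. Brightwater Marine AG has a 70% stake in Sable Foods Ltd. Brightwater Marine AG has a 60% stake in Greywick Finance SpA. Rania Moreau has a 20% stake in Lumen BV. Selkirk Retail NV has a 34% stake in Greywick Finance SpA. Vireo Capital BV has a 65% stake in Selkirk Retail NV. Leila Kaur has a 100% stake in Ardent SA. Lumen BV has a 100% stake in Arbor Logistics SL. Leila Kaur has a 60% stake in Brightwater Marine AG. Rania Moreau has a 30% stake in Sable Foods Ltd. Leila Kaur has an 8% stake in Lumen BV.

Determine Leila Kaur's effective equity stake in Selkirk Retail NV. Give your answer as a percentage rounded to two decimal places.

49.79%

Leila reaches Selkirk along 3 paths.
Via Vireo → Solent: 70% × 13% × 7% = 0.637%.
Via Brightwater → Solent: 60% × 87% × 7% = 3.654%.
Via Vireo: 70% × 65% = 45.5%.
Total: 0.637% + 3.654% + 45.5% = 49.791%.
Rounded: 49.79%.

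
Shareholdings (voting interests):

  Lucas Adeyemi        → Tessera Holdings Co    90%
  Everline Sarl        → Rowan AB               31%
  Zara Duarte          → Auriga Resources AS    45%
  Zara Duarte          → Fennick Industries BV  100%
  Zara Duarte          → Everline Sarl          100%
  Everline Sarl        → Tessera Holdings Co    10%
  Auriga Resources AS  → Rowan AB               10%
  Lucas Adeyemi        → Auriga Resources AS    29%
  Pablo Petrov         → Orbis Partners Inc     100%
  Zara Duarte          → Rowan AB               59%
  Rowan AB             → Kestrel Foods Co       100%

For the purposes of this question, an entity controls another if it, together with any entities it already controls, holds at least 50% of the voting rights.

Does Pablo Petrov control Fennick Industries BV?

Pablo holds 100% of Orbis, so Pablo controls Orbis.
Neither Pablo nor any entity Pablo controls holds any voting interest in Fennick.
So Pablo does not control Fennick.

No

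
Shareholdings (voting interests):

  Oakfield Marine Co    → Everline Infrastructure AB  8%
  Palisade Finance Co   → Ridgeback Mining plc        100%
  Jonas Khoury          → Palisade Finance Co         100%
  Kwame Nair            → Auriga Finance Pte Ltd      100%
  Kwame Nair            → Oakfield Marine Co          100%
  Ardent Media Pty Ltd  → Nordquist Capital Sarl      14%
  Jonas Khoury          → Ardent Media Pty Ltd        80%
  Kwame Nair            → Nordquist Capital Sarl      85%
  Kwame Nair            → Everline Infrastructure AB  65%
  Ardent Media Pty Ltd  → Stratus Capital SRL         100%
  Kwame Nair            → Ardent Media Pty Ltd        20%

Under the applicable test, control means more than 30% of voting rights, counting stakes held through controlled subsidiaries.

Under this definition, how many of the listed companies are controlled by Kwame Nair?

4

Kwame holds 100% of Oakfield, so Kwame controls Oakfield.
Kwame holds 85% of Nordquist, so Kwame controls Nordquist.
Oakfield and Kwame together hold 8% + 65% = 73% of Everline, so Kwame controls Everline.
Kwame holds 100% of Auriga, so Kwame controls Auriga.
No other company's threshold is met.
Kwame controls 4 companies.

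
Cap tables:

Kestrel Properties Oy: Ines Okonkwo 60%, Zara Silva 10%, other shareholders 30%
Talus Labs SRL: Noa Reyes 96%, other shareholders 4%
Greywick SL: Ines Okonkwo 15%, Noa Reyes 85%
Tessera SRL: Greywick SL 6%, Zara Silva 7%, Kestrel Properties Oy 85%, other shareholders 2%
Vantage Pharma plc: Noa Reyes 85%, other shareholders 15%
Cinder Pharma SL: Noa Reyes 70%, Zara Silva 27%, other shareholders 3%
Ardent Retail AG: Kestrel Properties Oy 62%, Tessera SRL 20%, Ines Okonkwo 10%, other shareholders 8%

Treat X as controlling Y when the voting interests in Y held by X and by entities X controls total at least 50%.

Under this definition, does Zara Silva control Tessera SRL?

No

Zara's largest direct stake is 27% in Cinder, which does not meet the threshold, so Zara controls no company.
In Tessera, Zara's side holds only 7%, not ≥ 50%.
So Zara does not control Tessera.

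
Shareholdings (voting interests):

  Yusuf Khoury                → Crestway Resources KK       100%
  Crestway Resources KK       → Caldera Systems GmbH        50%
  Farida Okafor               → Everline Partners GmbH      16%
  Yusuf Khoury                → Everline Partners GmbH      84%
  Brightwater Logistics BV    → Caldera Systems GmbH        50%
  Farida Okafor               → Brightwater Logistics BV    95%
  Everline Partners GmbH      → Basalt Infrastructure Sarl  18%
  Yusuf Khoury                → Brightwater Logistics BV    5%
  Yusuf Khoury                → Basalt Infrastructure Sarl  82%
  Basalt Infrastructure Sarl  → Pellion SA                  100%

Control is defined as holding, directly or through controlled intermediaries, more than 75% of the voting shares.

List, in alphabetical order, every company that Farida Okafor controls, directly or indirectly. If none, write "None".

Farida holds 95% of Brightwater, so Farida controls Brightwater.
No other company's threshold is met.

Brightwater Logistics BV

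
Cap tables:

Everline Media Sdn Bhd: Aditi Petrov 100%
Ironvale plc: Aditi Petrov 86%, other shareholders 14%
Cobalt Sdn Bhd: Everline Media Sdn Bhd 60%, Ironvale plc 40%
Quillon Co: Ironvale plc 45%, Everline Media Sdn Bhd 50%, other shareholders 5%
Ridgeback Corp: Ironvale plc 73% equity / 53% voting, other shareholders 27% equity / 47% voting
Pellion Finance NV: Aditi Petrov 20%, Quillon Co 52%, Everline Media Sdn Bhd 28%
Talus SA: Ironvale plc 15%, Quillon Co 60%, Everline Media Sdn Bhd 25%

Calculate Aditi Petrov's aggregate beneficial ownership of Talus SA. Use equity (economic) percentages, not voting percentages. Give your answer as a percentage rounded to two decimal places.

Aditi reaches Talus along 4 paths.
Via Ironvale: 86% × 15% = 12.9%.
Via Ironvale → Quillon: 86% × 45% × 60% = 23.22%.
Via Everline → Quillon: 100% × 50% × 60% = 30%.
Via Everline: 100% × 25% = 25%.
Total: 12.9% + 23.22% + 30% + 25% = 91.12%.

91.12%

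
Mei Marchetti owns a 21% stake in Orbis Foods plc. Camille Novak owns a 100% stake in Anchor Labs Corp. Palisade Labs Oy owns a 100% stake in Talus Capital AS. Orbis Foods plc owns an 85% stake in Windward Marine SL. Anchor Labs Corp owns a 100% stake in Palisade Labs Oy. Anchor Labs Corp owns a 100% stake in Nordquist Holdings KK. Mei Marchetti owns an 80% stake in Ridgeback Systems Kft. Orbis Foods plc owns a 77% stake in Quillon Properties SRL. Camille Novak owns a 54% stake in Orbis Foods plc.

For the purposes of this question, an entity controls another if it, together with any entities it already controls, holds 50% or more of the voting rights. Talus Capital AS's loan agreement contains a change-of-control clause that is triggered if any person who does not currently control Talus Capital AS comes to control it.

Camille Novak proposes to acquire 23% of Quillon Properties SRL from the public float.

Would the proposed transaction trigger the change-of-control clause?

The purchase changes only Camille's holdings, so Camille is the only person who could newly come to control Talus.
Camille holds 100% of Anchor, so Camille controls Anchor.
Anchor holds 100% of Palisade, so Camille controls Palisade.
Palisade holds 100% of Talus, so Camille controls Talus.
So Camille already controls Talus before the transaction.
After the purchase, Camille holds 23% of Quillon directly.
Camille controlled Talus already, so this is not a new person acquiring control; every other person's position is unchanged or reduced.
No new person acquires control, so the clause is not triggered.

No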